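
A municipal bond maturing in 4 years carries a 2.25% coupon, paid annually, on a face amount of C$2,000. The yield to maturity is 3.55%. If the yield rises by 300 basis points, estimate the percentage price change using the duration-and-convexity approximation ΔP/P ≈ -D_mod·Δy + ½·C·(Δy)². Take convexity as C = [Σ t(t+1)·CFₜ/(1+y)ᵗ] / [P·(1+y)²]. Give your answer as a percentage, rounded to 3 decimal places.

With y = 0.0355:
  t   CF        PV=CF/(1+0.0355)^t    t·PV        t(t+1)·PV
  1        45.00        43.4573        43.4573          86.9145
  2        45.00        41.9674        83.9348         251.8045
  3        45.00        40.5287       121.5860         486.3439
  4     2,045.00     1,778.6598     7,114.6394      35,573.1968
  Σ                  1,904.6132     7,363.6174      36,398.2598
P = 1,904.6132; D_Mac = 3.86620 yrs; D_mod = 3.73366 yrs; C = 17.82271.
Duration effect: -3.73366 × (+0.03) = -0.112010
Convexity effect: 0.5 × 17.82271 × (0.03)² = +0.0080202
ΔP/P ≈ -0.112010 + 0.0080202 = -0.103989 = -10.3989%.

-10.399%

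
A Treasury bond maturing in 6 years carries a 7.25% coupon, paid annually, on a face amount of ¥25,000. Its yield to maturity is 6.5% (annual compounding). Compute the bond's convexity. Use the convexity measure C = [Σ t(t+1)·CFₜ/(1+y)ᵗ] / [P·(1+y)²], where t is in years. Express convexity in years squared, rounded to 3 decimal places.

With y = 0.065:
  t   CF        PV=CF/(1+0.065)^t    t·PV        t(t+1)·PV
  1     1,812.50     1,701.8779     1,701.8779       3,403.7559
  2     1,812.50     1,598.0075     3,196.0149       9,588.0447
  3     1,812.50     1,500.4765     4,501.4294      18,005.7177
  4     1,812.50     1,408.8981     5,635.5924      28,177.9620
  5     1,812.50     1,322.9090     6,614.5451      39,687.2705
  6    26,812.50    18,375.5211   110,253.1264     771,771.8845
  Σ                 25,907.6900   131,902.5861     870,634.6354
P = 25,907.6900.
Convexity = Σ t(t+1)·PV / [P·(1+y)²] = 870,634.6354 / (25,907.6900 × 1.134225) = 29.62839.

29.628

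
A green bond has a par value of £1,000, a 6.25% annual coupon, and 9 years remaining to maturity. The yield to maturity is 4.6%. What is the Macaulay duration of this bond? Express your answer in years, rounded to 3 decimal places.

7.263 years

Periodic yield y = 0.046. Discount each cash flow and weight by its year:
  t   CF        PV=CF/(1+0.046)^t    t·PV
  1        62.50        59.7514        59.7514
  2        62.50        57.1237       114.2475
  3        62.50        54.6116       163.8348
  4        62.50        52.2100       208.8398
  5        62.50        49.9139       249.5696
  6        62.50        47.7188       286.3131
  7        62.50        45.6203       319.3422
  8        62.50        43.6141       348.9125
  9     1,062.50       708.8328     6,379.4948
  Σ                  1,119.3966     8,130.3056
Price P = Σ PV = 1,119.3966.
Macaulay duration = Σ(t·PV) / P = 8,130.3056 / 1,119.3966 = 7.26311 years.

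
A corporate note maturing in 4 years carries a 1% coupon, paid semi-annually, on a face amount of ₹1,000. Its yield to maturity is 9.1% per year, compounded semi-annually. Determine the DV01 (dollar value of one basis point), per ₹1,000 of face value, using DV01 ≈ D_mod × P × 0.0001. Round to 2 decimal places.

₹0.27

Periodic yield y = 0.0455.
  t   CF        PV=CF/(1+0.0455)^t    t·PV
  1         5.00         4.7824         4.7824
  2         5.00         4.5743         9.1485
  3         5.00         4.3752        13.1256
  4         5.00         4.1848        16.7392
  5         5.00         4.0027        20.0134
  6         5.00         3.8285        22.9708
  7         5.00         3.6619        25.6330
  8     1,005.00       704.0018     5,632.0143
  Σ                    733.4115     5,744.4273
P = 733.4115; D_Mac = 7.83248 half-year periods = 3.91624 yrs; D_mod = 3.74580 yrs.
DV01 ≈ 3.74580 × 733.4115 × 0.0001 = 0.274722.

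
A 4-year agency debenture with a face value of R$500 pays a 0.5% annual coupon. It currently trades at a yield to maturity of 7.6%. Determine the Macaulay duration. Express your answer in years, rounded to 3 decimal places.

Periodic yield y = 0.076. Discount each cash flow and weight by its year:
  t   CF        PV=CF/(1+0.076)^t    t·PV
  1         2.50         2.3234         2.3234
  2         2.50         2.1593         4.3186
  3         2.50         2.0068         6.0204
  4       502.50       374.8754     1,499.5017
  Σ                    381.3650     1,512.1642
Price P = Σ PV = 381.3650.
Macaulay duration = Σ(t·PV) / P = 1,512.1642 / 381.3650 = 3.96514 years.

3.965 years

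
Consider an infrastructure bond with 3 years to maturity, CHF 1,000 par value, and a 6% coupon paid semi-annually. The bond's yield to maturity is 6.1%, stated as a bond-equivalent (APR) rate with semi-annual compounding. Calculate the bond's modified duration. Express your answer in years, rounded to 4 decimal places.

Periodic yield y = 0.0305. First find Macaulay duration:
  t   CF        PV=CF/(1+0.0305)^t    t·PV
  1        30.00        29.1121        29.1121
  2        30.00        28.2504        56.5009
  3        30.00        27.4143        82.2429
  4        30.00        26.6029       106.4117
  5        30.00        25.8155       129.0777
  6     1,030.00       860.1006     5,160.6036
  Σ                    997.2959     5,563.9488
P = 997.2959; Macaulay duration = 5,563.9488 / 997.2959 = 5.57904 half-year periods = 2.78952 years.
Modified duration = D_Mac / (1 + y) = 2.78952 / 1.0305 = 2.70696 years.

2.7070 years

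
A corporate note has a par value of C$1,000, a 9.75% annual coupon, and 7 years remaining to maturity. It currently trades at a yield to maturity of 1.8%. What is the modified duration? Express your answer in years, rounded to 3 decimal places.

Periodic yield y = 0.018. First find Macaulay duration:
  t   CF        PV=CF/(1+0.018)^t    t·PV
  1        97.50        95.7760        95.7760
  2        97.50        94.0825       188.1651
  3        97.50        92.4190       277.2570
  4        97.50        90.7849       363.1395
  5        97.50        89.1796       445.8982
  6        97.50        87.6028       525.6168
  7     1,097.50       968.6571     6,780.6000
  Σ                  1,518.5020     8,676.4526
P = 1,518.5020; Macaulay duration = 8,676.4526 / 1,518.5020 = 5.71382 years.
Modified duration = D_Mac / (1 + y) = 5.71382 / 1.018 = 5.61279 years.

5.613 years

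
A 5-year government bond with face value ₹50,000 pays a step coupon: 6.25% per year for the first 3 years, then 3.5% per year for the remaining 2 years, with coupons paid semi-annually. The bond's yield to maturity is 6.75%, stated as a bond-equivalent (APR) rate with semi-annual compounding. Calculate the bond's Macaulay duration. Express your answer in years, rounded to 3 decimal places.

Periodic yield y = 0.03375. Discount each cash flow and weight by its period:
  t   CF        PV=CF/(1+0.03375)^t    t·PV
  1     1,562.50     1,511.4873     1,511.4873
  2     1,562.50     1,462.1401     2,924.2802
  3     1,562.50     1,414.4039     4,243.2118
  4     1,562.50     1,368.2263     5,472.9052
  5     1,562.50     1,323.5563     6,617.7814
  6     1,562.50     1,280.3446     7,682.0679
  7       875.00       693.5845     4,855.0917
  8       875.00       670.9403     5,367.5223
  9       875.00       649.0353     5,841.3181
  10   50,875.00    36,504.7347   365,047.3471
  Σ                 46,878.4534   409,563.0130
Price P = Σ PV = 46,878.4534.
Macaulay duration = Σ(t·PV) / P = 409,563.0130 / 46,878.4534 = 8.73670 half-year periods.
In years: 8.73670 / 2 = 4.36835 years.

4.368 years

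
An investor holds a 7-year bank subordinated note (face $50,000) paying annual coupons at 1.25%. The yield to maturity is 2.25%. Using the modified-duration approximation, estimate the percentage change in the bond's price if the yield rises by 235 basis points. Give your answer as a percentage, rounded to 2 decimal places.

Periodic yield y = 0.0225. Modified duration first:
  t   CF        PV=CF/(1+0.0225)^t    t·PV
  1       625.00       611.2469       611.2469
  2       625.00       597.7965     1,195.5930
  3       625.00       584.6421     1,753.9262
  4       625.00       571.7771     2,287.1084
  5       625.00       559.1952     2,795.9760
  6       625.00       546.8902     3,281.3410
  7    50,625.00    43,323.3289   303,263.3021
  Σ                 46,794.8769   315,188.4937
P = 46,794.8769; D_Mac = 6.73553 yrs; D_mod = 6.73553/(1+0.0225) = 6.58732 yrs.
ΔP/P ≈ -D_mod · Δy = -6.58732 × (+0.0235) = -0.154802 = -15.4802%.

-15.48%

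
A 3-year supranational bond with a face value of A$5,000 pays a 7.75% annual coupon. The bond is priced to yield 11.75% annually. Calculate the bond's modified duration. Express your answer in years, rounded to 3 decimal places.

2.486 years

Periodic yield y = 0.1175. First find Macaulay duration:
  t   CF        PV=CF/(1+0.1175)^t    t·PV
  1       387.50       346.7562       346.7562
  2       387.50       310.2963       620.5927
  3     5,387.50     3,860.5101    11,581.5302
  Σ                  4,517.5625    12,548.8790
P = 4,517.5625; Macaulay duration = 12,548.8790 / 4,517.5625 = 2.77780 years.
Modified duration = D_Mac / (1 + y) = 2.77780 / 1.1175 = 2.48573 years.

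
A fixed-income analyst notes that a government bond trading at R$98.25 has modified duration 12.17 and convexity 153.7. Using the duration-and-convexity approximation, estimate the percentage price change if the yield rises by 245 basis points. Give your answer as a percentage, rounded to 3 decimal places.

-25.204%

Duration effect: -D_mod·Δy = -12.17 × (+0.0245) = -0.298165
Convexity effect: ½·C·(Δy)² = 0.5 × 153.7 × (0.0245)² = +0.0461292125
ΔP/P ≈ -0.298165 + 0.0461292125 = -0.2520357875
= -25.20357875%.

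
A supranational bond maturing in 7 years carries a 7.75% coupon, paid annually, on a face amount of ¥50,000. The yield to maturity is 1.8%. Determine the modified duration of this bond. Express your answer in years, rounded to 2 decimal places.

5.78 years

Periodic yield y = 0.018. First find Macaulay duration:
  t   CF        PV=CF/(1+0.018)^t    t·PV
  1     3,875.00     3,806.4833     3,806.4833
  2     3,875.00     3,739.1781     7,478.3562
  3     3,875.00     3,673.0630    11,019.1889
  4     3,875.00     3,608.1169    14,432.4674
  5     3,875.00     3,544.3191    17,721.5956
  6     3,875.00     3,481.6494    20,889.8965
  7    53,875.00    47,550.2536   332,851.7749
  Σ                 69,403.0633   408,199.7629
P = 69,403.0633; Macaulay duration = 408,199.7629 / 69,403.0633 = 5.88158 years.
Modified duration = D_Mac / (1 + y) = 5.88158 / 1.018 = 5.77758 years.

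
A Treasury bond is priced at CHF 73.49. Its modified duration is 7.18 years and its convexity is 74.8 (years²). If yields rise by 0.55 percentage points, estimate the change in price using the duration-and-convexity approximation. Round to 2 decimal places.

Duration effect: -D_mod·Δy = -7.18 × (+0.0055) = -0.039490
Convexity effect: ½·C·(Δy)² = 0.5 × 74.8 × (0.0055)² = +0.00113135
ΔP/P ≈ -0.039490 + 0.00113135 = -0.03835865
ΔP ≈ 73.49 × (-0.03835865) = -2.8189771885.

-CHF 2.82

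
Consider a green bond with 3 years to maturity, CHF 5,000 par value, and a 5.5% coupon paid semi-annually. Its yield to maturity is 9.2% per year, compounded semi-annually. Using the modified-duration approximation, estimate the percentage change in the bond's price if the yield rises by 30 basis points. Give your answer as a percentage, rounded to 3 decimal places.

Periodic yield y = 0.046. Modified duration first:
  t   CF        PV=CF/(1+0.046)^t    t·PV
  1       137.50       131.4532       131.4532
  2       137.50       125.6722       251.3445
  3       137.50       120.1455       360.4366
  4       137.50       114.8619       459.4476
  5       137.50       109.8106       549.0530
  6     5,137.50     3,922.4889    23,534.9336
  Σ                  4,524.4324    25,286.6684
P = 4,524.4324; D_Mac = 5.58892 half-year periods = 2.79446 yrs; D_mod = 2.79446/(1+0.046) = 2.67157 yrs.
ΔP/P ≈ -D_mod · Δy = -2.67157 × (+0.003) = -0.008015 = -0.8015%.

-0.801%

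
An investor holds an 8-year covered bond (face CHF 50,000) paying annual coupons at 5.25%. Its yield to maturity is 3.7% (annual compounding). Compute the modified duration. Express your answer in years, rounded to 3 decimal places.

6.563 years

Periodic yield y = 0.037. First find Macaulay duration:
  t   CF        PV=CF/(1+0.037)^t    t·PV
  1     2,625.00     2,531.3404     2,531.3404
  2     2,625.00     2,441.0226     4,882.0451
  3     2,625.00     2,353.9273     7,061.7818
  4     2,625.00     2,269.9395     9,079.7580
  5     2,625.00     2,188.9484    10,944.7420
  6     2,625.00     2,110.8471    12,665.0824
  7     2,625.00     2,035.5324    14,248.7266
  8    52,625.00    39,351.5694   314,812.5555
  Σ                 55,283.1270   376,226.0318
P = 55,283.1270; Macaulay duration = 376,226.0318 / 55,283.1270 = 6.80544 years.
Modified duration = D_Mac / (1 + y) = 6.80544 / 1.037 = 6.56262 years.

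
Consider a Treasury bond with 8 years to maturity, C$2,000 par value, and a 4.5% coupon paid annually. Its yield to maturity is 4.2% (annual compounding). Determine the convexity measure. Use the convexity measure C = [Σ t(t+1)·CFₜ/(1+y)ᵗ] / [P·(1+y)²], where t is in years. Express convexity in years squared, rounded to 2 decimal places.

54.34

With y = 0.042:
  t   CF        PV=CF/(1+0.042)^t    t·PV        t(t+1)·PV
  1        90.00        86.3724        86.3724         172.7447
  2        90.00        82.8909       165.7819         497.3456
  3        90.00        79.5498       238.6495         954.5982
  4        90.00        76.3434       305.3737       1,526.8685
  5        90.00        73.2662       366.3312       2,197.9873
  6        90.00        70.3131       421.8786       2,953.1499
  7        90.00        67.4790       472.3528       3,778.8226
  8     2,090.00     1,503.8500    12,030.8004     108,277.2036
  Σ                  2,040.0649    14,087.5405     120,358.7203
P = 2,040.0649.
Convexity = Σ t(t+1)·PV / [P·(1+y)²] = 120,358.7203 / (2,040.0649 × 1.085764) = 54.33731.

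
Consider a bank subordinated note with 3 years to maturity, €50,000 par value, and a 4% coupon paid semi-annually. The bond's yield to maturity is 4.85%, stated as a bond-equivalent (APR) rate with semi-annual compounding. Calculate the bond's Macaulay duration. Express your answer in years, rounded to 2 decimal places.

2.85 years

Periodic yield y = 0.02425. Discount each cash flow and weight by its period:
  t   CF        PV=CF/(1+0.02425)^t    t·PV
  1     1,000.00       976.3241       976.3241
  2     1,000.00       953.2088     1,906.4177
  3     1,000.00       930.6408     2,791.9224
  4     1,000.00       908.6071     3,634.4283
  5     1,000.00       887.0950     4,435.4751
  6    51,000.00    44,170.7060   265,024.2357
  Σ                 48,826.5818   278,768.8032
Price P = Σ PV = 48,826.5818.
Macaulay duration = Σ(t·PV) / P = 278,768.8032 / 48,826.5818 = 5.70937 half-year periods.
In years: 5.70937 / 2 = 2.85468 years.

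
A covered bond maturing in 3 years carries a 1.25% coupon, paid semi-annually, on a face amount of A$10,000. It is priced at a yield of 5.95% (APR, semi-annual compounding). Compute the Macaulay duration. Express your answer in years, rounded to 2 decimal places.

Periodic yield y = 0.02975. Discount each cash flow and weight by its period:
  t   CF        PV=CF/(1+0.02975)^t    t·PV
  1        62.50        60.6943        60.6943
  2        62.50        58.9409       117.8817
  3        62.50        57.2380       171.7141
  4        62.50        55.5844       222.3375
  5        62.50        53.9785       269.8926
  6    10,062.50     8,439.4684    50,636.8102
  Σ                  8,725.9045    51,479.3305
Price P = Σ PV = 8,725.9045.
Macaulay duration = Σ(t·PV) / P = 51,479.3305 / 8,725.9045 = 5.89960 half-year periods.
In years: 5.89960 / 2 = 2.94980 years.

2.95 years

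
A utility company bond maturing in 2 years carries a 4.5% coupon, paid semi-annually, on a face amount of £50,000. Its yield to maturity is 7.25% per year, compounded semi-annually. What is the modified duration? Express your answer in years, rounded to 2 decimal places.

Periodic yield y = 0.03625. First find Macaulay duration:
  t   CF        PV=CF/(1+0.03625)^t    t·PV
  1     1,125.00     1,085.6454     1,085.6454
  2     1,125.00     1,047.6674     2,095.3348
  3     1,125.00     1,011.0180     3,033.0540
  4    51,125.00    44,337.9028   177,351.6111
  Σ                 47,482.2336   183,565.6453
P = 47,482.2336; Macaulay duration = 183,565.6453 / 47,482.2336 = 3.86599 half-year periods = 1.93299 years.
Modified duration = D_Mac / (1 + y) = 1.93299 / 1.03625 = 1.86537 years.

1.87 years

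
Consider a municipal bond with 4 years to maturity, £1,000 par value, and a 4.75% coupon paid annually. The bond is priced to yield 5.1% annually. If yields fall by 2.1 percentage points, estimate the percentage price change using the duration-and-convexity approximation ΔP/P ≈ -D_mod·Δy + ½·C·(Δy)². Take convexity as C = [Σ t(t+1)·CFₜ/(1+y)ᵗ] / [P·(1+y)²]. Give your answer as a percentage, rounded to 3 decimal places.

With y = 0.051:
  t   CF        PV=CF/(1+0.051)^t    t·PV        t(t+1)·PV
  1        47.50        45.1951        45.1951          90.3901
  2        47.50        43.0020        86.0039         258.0117
  3        47.50        40.9153       122.7458         490.9833
  4     1,047.50       858.5057     3,434.0227      17,170.1134
  Σ                    987.6179     3,687.9675      18,009.4985
P = 987.6179; D_Mac = 3.73420 yrs; D_mod = 3.55300 yrs; C = 16.50848.
Duration effect: -3.55300 × (-0.021) = +0.074613
Convexity effect: 0.5 × 16.50848 × (-0.021)² = +0.0036401
ΔP/P ≈ +0.074613 + 0.0036401 = +0.078253 = +7.8253%.

+7.825%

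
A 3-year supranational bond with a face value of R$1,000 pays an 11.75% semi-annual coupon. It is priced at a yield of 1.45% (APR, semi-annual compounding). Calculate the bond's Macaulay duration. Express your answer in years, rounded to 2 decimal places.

Periodic yield y = 0.00725. Discount each cash flow and weight by its period:
  t   CF        PV=CF/(1+0.00725)^t    t·PV
  1        58.75        58.3271        58.3271
  2        58.75        57.9073       115.8146
  3        58.75        57.4905       172.4715
  4        58.75        57.0767       228.3068
  5        58.75        56.6659       283.3293
  6     1,058.75     1,013.8408     6,083.0448
  Σ                  1,301.3083     6,941.2941
Price P = Σ PV = 1,301.3083.
Macaulay duration = Σ(t·PV) / P = 6,941.2941 / 1,301.3083 = 5.33409 half-year periods.
In years: 5.33409 / 2 = 2.66704 years.

2.67 years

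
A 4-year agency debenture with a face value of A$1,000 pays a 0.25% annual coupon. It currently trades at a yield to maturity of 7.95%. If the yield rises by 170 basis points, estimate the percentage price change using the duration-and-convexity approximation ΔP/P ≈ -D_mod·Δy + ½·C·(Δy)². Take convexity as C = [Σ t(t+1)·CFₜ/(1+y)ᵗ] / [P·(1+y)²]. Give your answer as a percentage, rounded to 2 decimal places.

With y = 0.0795:
  t   CF        PV=CF/(1+0.0795)^t    t·PV        t(t+1)·PV
  1         2.50         2.3159         2.3159           4.6318
  2         2.50         2.1453         4.2907          12.8720
  3         2.50         1.9873         5.9620          23.8481
  4     1,002.50       738.2336     2,952.9343      14,764.6716
  Σ                    744.6821     2,965.5029      14,806.0234
P = 744.6821; D_Mac = 3.98224 yrs; D_mod = 3.68897 yrs; C = 17.06170.
Duration effect: -3.68897 × (+0.017) = -0.062712
Convexity effect: 0.5 × 17.06170 × (0.017)² = +0.0024654
ΔP/P ≈ -0.062712 + 0.0024654 = -0.060247 = -6.0247%.

-6.02%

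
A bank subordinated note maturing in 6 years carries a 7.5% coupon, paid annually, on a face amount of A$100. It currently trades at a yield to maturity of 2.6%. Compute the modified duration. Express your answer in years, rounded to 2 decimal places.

Periodic yield y = 0.026. First find Macaulay duration:
  t   CF        PV=CF/(1+0.026)^t    t·PV
  1         7.50         7.3099         7.3099
  2         7.50         7.1247        14.2494
  3         7.50         6.9442        20.8325
  4         7.50         6.7682        27.0727
  5         7.50         6.5967        32.9833
  6       107.50        92.1561       552.9369
  Σ                    126.8998       655.3847
P = 126.8998; Macaulay duration = 655.3847 / 126.8998 = 5.16458 years.
Modified duration = D_Mac / (1 + y) = 5.16458 / 1.026 = 5.03371 years.

5.03 years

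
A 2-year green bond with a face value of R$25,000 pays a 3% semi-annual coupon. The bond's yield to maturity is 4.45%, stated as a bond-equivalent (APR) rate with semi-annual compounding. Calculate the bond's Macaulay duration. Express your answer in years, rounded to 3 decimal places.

Periodic yield y = 0.02225. Discount each cash flow and weight by its period:
  t   CF        PV=CF/(1+0.02225)^t    t·PV
  1       375.00       366.8379       366.8379
  2       375.00       358.8534       717.7067
  3       375.00       351.0427     1,053.1280
  4    25,375.00    23,236.8671    92,947.4684
  Σ                 24,313.6010    95,085.1410
Price P = Σ PV = 24,313.6010.
Macaulay duration = Σ(t·PV) / P = 95,085.1410 / 24,313.6010 = 3.91078 half-year periods.
In years: 3.91078 / 2 = 1.95539 years.

1.955 years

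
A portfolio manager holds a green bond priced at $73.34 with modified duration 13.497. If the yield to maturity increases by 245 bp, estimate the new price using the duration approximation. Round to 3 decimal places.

Duration approximation: ΔP/P ≈ -D_mod · Δy = -13.497 × (+0.0245) = -0.3306765.
New price ≈ 73.34 × (1 - 0.3306765) = 49.08818549.

$49.088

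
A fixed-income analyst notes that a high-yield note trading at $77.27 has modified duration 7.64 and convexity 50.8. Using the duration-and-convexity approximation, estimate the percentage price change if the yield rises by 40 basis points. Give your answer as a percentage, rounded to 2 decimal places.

-3.02%

Duration effect: -D_mod·Δy = -7.64 × (+0.004) = -0.030560
Convexity effect: ½·C·(Δy)² = 0.5 × 50.8 × (0.004)² = +0.0004064
ΔP/P ≈ -0.030560 + 0.0004064 = -0.0301536
= -3.01536%.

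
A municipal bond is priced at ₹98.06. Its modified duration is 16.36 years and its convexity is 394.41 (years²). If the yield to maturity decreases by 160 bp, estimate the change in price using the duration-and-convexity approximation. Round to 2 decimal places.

+₹30.62

Duration effect: -D_mod·Δy = -16.36 × (-0.016) = +0.261760
Convexity effect: ½·C·(Δy)² = 0.5 × 394.41 × (-0.016)² = +0.05048448
ΔP/P ≈ +0.261760 + 0.05048448 = +0.31224448
ΔP ≈ 98.06 × (+0.31224448) = +30.6186937088.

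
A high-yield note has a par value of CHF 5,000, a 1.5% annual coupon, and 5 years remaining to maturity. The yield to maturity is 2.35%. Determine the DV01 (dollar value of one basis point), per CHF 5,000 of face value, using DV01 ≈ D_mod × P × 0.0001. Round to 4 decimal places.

CHF 2.2758

Periodic yield y = 0.0235.
  t   CF        PV=CF/(1+0.0235)^t    t·PV
  1        75.00        73.2780        73.2780
  2        75.00        71.5955       143.1909
  3        75.00        69.9516       209.8548
  4        75.00        68.3455       273.3820
  5     5,075.00     4,518.5263    22,592.6314
  Σ                  4,801.6968    23,292.3371
P = 4,801.6968; D_Mac = 4.85086 yrs; D_mod = 4.73948 yrs.
DV01 ≈ 4.73948 × 4,801.6968 × 0.0001 = 2.275753.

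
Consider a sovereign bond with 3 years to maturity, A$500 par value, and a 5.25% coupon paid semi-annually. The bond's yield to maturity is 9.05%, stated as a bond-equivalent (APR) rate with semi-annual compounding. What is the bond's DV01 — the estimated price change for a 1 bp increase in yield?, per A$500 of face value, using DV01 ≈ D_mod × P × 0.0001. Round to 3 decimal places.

A$0.121

Periodic yield y = 0.04525.
  t   CF        PV=CF/(1+0.04525)^t    t·PV
  1       13.125        12.5568        12.5568
  2       13.125        12.0132        24.0264
  3       13.125        11.4931        34.4794
  4       13.125        10.9956        43.9824
  5       13.125        10.5196        52.5979
  6      513.125       393.4614     2,360.7683
  Σ                    451.0397     2,528.4112
P = 451.0397; D_Mac = 5.60574 half-year periods = 2.80287 yrs; D_mod = 2.68153 yrs.
DV01 ≈ 2.68153 × 451.0397 × 0.0001 = 0.120948.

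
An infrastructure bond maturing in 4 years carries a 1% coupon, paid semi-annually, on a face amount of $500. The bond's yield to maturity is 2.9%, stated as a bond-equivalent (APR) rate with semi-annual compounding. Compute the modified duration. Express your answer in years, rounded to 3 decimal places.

3.872 years

Periodic yield y = 0.0145. First find Macaulay duration:
  t   CF        PV=CF/(1+0.0145)^t    t·PV
  1         2.50         2.4643         2.4643
  2         2.50         2.4290         4.8581
  3         2.50         2.3943         7.1830
  4         2.50         2.3601         9.4404
  5         2.50         2.3264        11.6319
  6         2.50         2.2931        13.7587
  7         2.50         2.2603        15.8224
  8       502.50       447.8367     3,582.6934
  Σ                    464.3643     3,647.8522
P = 464.3643; Macaulay duration = 3,647.8522 / 464.3643 = 7.85558 half-year periods = 3.92779 years.
Modified duration = D_Mac / (1 + y) = 3.92779 / 1.0145 = 3.87165 years.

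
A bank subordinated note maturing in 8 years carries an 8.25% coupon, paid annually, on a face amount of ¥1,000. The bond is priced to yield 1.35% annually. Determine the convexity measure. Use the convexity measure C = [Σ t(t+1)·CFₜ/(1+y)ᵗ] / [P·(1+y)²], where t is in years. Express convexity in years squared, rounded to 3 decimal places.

With y = 0.0135:
  t   CF        PV=CF/(1+0.0135)^t    t·PV        t(t+1)·PV
  1        82.50        81.4011        81.4011         162.8022
  2        82.50        80.3168       160.6336         481.9009
  3        82.50        79.2470       237.7409         950.9637
  4        82.50        78.1914       312.7656       1,563.8278
  5        82.50        77.1499       385.7493       2,314.4960
  6        82.50        76.1222       456.7333       3,197.1331
  7        82.50        75.1083       525.7578       4,206.0623
  8     1,082.50       972.3842     7,779.0734      70,011.6604
  Σ                  1,519.9208     9,939.8550      82,888.8464
P = 1,519.9208.
Convexity = Σ t(t+1)·PV / [P·(1+y)²] = 82,888.8464 / (1,519.9208 × 1.027182) = 53.09182.

53.092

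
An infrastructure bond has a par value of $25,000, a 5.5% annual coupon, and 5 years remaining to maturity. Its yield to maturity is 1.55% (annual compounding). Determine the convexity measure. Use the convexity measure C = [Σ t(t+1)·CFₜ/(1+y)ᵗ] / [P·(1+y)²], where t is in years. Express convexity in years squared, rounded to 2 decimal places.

25.62

With y = 0.0155:
  t   CF        PV=CF/(1+0.0155)^t    t·PV        t(t+1)·PV
  1     1,375.00     1,354.0128     1,354.0128       2,708.0256
  2     1,375.00     1,333.3459     2,666.6919       8,000.0756
  3     1,375.00     1,312.9945     3,938.9836      15,755.9343
  4     1,375.00     1,292.9537     5,171.8150      25,859.0748
  5    26,375.00    24,422.6525   122,113.2624     732,679.5741
  Σ                 29,715.9595   135,244.7656     785,002.6845
P = 29,715.9595.
Convexity = Σ t(t+1)·PV / [P·(1+y)²] = 785,002.6845 / (29,715.9595 × 1.031240) = 25.61660.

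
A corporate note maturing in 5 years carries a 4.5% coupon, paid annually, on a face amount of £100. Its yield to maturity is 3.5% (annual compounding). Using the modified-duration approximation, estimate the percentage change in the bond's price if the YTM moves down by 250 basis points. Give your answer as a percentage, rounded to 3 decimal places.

+11.106%

Periodic yield y = 0.035. Modified duration first:
  t   CF        PV=CF/(1+0.035)^t    t·PV
  1         4.50         4.3478         4.3478
  2         4.50         4.2008         8.4016
  3         4.50         4.0587        12.1762
  4         4.50         3.9215        15.6860
  5       104.50        87.9862       439.9310
  Σ                    104.5151       480.5426
P = 104.5151; D_Mac = 4.59783 yrs; D_mod = 4.59783/(1+0.035) = 4.44235 yrs.
ΔP/P ≈ -D_mod · Δy = -4.44235 × (-0.025) = +0.111059 = +11.1059%.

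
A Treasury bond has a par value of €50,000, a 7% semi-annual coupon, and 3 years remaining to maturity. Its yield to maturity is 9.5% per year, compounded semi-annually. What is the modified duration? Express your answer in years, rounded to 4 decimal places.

2.6233 years

Periodic yield y = 0.0475. First find Macaulay duration:
  t   CF        PV=CF/(1+0.0475)^t    t·PV
  1     1,750.00     1,670.6444     1,670.6444
  2     1,750.00     1,594.8872     3,189.7745
  3     1,750.00     1,522.5654     4,567.6962
  4     1,750.00     1,453.5230     5,814.0922
  5     1,750.00     1,387.6115     6,938.0575
  6    51,750.00    39,172.9397   235,037.6383
  Σ                 46,802.1713   257,217.9031
P = 46,802.1713; Macaulay duration = 257,217.9031 / 46,802.1713 = 5.49585 half-year periods = 2.74793 years.
Modified duration = D_Mac / (1 + y) = 2.74793 / 1.0475 = 2.62332 years.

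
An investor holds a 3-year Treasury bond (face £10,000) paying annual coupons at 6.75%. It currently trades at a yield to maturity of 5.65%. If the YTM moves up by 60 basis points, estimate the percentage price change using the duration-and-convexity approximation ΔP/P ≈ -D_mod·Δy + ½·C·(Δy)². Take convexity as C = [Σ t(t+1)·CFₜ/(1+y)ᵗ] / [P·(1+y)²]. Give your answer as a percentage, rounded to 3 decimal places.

With y = 0.0565:
  t   CF        PV=CF/(1+0.0565)^t    t·PV        t(t+1)·PV
  1       675.00       638.9020       638.9020       1,277.8041
  2       675.00       604.7345     1,209.4691       3,628.4072
  3    10,675.00     9,052.3092    27,156.9276     108,627.7103
  Σ                 10,295.9458    29,005.2987     113,533.9216
P = 10,295.9458; D_Mac = 2.81716 yrs; D_mod = 2.66650 yrs; C = 9.87917.
Duration effect: -2.66650 × (+0.006) = -0.015999
Convexity effect: 0.5 × 9.87917 × (0.006)² = +0.0001778
ΔP/P ≈ -0.015999 + 0.0001778 = -0.015821 = -1.5821%.

-1.582%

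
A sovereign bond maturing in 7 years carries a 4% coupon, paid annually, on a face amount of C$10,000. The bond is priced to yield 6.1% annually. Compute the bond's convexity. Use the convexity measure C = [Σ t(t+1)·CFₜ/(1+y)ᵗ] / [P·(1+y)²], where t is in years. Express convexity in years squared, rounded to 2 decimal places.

With y = 0.061:
  t   CF        PV=CF/(1+0.061)^t    t·PV        t(t+1)·PV
  1       400.00       377.0028       377.0028         754.0057
  2       400.00       355.3278       710.6557       2,131.9670
  3       400.00       334.8990     1,004.6970       4,018.7879
  4       400.00       315.6447     1,262.5787       6,312.8933
  5       400.00       297.4973     1,487.4866       8,924.9199
  6       400.00       280.3933     1,682.3600      11,776.5201
  7    10,400.00     6,871.0902    48,097.6316     384,781.0532
  Σ                  8,831.8552    54,622.4124     418,700.1470
P = 8,831.8552.
Convexity = Σ t(t+1)·PV / [P·(1+y)²] = 418,700.1470 / (8,831.8552 × 1.125721) = 42.11341.

42.11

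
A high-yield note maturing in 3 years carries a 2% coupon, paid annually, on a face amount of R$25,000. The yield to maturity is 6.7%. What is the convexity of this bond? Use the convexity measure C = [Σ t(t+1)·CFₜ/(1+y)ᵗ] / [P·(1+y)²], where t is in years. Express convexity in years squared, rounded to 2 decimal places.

With y = 0.067:
  t   CF        PV=CF/(1+0.067)^t    t·PV        t(t+1)·PV
  1       500.00       468.6036       468.6036         937.2071
  2       500.00       439.1786       878.3572       2,635.0716
  3    25,500.00    20,991.6667    62,975.0001     251,900.0004
  Σ                 21,899.4489    64,321.9609     255,472.2791
P = 21,899.4489.
Convexity = Σ t(t+1)·PV / [P·(1+y)²] = 255,472.2791 / (21,899.4489 × 1.138489) = 10.24665.

10.25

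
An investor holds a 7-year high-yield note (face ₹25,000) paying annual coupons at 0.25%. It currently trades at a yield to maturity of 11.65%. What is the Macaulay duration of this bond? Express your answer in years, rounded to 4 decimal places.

6.9163 years

Periodic yield y = 0.1165. Discount each cash flow and weight by its year:
  t   CF        PV=CF/(1+0.1165)^t    t·PV
  1        62.50        55.9785        55.9785
  2        62.50        50.1375       100.2750
  3        62.50        44.9059       134.7178
  4        62.50        40.2203       160.8811
  5        62.50        36.0235       180.1177
  6        62.50        32.2647       193.5882
  7    25,062.50    11,588.1284    81,116.8987
  Σ                 11,847.6588    81,942.4570
Price P = Σ PV = 11,847.6588.
Macaulay duration = Σ(t·PV) / P = 81,942.4570 / 11,847.6588 = 6.91634 years.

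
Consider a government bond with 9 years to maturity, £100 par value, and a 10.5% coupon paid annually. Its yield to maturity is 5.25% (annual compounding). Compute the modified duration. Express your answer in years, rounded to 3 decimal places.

Periodic yield y = 0.0525. First find Macaulay duration:
  t   CF        PV=CF/(1+0.0525)^t    t·PV
  1        10.50         9.9762         9.9762
  2        10.50         9.4786        18.9572
  3        10.50         9.0058        27.0174
  4        10.50         8.5566        34.2264
  5        10.50         8.1298        40.6489
  6        10.50         7.7243        46.3455
  7        10.50         7.3390        51.3727
  8        10.50         6.9729        55.7831
  9       110.50        69.7210       627.4886
  Σ                    136.9041       911.8161
P = 136.9041; Macaulay duration = 911.8161 / 136.9041 = 6.66025 years.
Modified duration = D_Mac / (1 + y) = 6.66025 / 1.0525 = 6.32803 years.

6.328 years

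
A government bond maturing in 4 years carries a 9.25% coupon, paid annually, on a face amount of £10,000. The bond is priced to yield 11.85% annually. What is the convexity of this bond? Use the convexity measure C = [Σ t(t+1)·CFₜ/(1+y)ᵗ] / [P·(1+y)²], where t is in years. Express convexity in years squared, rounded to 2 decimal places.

13.34

With y = 0.1185:
  t   CF        PV=CF/(1+0.1185)^t    t·PV        t(t+1)·PV
  1       925.00       827.0004       827.0004       1,654.0009
  2       925.00       739.3835     1,478.7670       4,436.3010
  3       925.00       661.0492     1,983.1475       7,932.5901
  4    10,925.00     6,980.3547    27,921.4188     139,607.0942
  Σ                  9,207.7878    32,210.3338     153,629.9862
P = 9,207.7878.
Convexity = Σ t(t+1)·PV / [P·(1+y)²] = 153,629.9862 / (9,207.7878 × 1.251042) = 13.33671.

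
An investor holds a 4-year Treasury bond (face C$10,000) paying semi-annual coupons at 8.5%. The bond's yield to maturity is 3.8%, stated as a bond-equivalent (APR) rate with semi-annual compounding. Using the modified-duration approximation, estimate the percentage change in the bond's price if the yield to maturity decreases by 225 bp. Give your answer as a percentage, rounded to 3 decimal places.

Periodic yield y = 0.019. Modified duration first:
  t   CF        PV=CF/(1+0.019)^t    t·PV
  1       425.00       417.0756       417.0756
  2       425.00       409.2989       818.5978
  3       425.00       401.6672     1,205.0016
  4       425.00       394.1778     1,576.7113
  5       425.00       386.8281     1,934.1405
  6       425.00       379.6154     2,277.6924
  7       425.00       372.5372     2,607.7604
  8    10,425.00     8,967.7314    71,741.8512
  Σ                 11,728.9316    82,578.8307
P = 11,728.9316; D_Mac = 7.04061 half-year periods = 3.52030 yrs; D_mod = 3.52030/(1+0.019) = 3.45467 yrs.
ΔP/P ≈ -D_mod · Δy = -3.45467 × (-0.0225) = +0.077730 = +7.7730%.

+7.773%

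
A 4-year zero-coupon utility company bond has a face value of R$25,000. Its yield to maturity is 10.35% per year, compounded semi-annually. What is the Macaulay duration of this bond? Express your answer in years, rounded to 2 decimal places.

4.00 years

A zero-coupon bond has a single cash flow at maturity, so its Macaulay duration equals its maturity: 4 years.
(Equivalently: 8 semi-annual periods ÷ 2 = 4 years.)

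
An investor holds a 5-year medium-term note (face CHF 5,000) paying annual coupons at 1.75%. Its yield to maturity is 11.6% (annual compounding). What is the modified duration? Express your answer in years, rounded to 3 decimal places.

Periodic yield y = 0.116. First find Macaulay duration:
  t   CF        PV=CF/(1+0.116)^t    t·PV
  1        87.50        78.4050        78.4050
  2        87.50        70.2554       140.5108
  3        87.50        62.9529       188.8586
  4        87.50        56.4094       225.6375
  5     5,087.50     2,938.8908    14,694.4540
  Σ                  3,206.9134    15,327.8659
P = 3,206.9134; Macaulay duration = 15,327.8659 / 3,206.9134 = 4.77963 years.
Modified duration = D_Mac / (1 + y) = 4.77963 / 1.116 = 4.28282 years.

4.283 years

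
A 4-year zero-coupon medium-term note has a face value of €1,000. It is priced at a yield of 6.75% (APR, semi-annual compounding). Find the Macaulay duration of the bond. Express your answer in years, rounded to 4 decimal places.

A zero-coupon bond has a single cash flow at maturity, so its Macaulay duration equals its maturity: 4 years.
(Equivalently: 8 semi-annual periods ÷ 2 = 4 years.)

4.0000 years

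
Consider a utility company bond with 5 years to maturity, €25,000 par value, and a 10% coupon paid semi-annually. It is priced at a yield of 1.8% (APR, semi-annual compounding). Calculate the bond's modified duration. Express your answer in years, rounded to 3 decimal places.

Periodic yield y = 0.009. First find Macaulay duration:
  t   CF        PV=CF/(1+0.009)^t    t·PV
  1     1,250.00     1,238.8503     1,238.8503
  2     1,250.00     1,227.8001     2,455.6003
  3     1,250.00     1,216.8485     3,650.5455
  4     1,250.00     1,205.9946     4,823.9782
  5     1,250.00     1,195.2374     5,976.1871
  6     1,250.00     1,184.5762     7,107.4574
  7     1,250.00     1,174.0101     8,218.0710
  8     1,250.00     1,163.5383     9,308.3064
  9     1,250.00     1,153.1599    10,378.4387
  10   26,250.00    24,000.3539   240,003.5388
  Σ                 34,760.3694   293,160.9739
P = 34,760.3694; Macaulay duration = 293,160.9739 / 34,760.3694 = 8.43377 half-year periods = 4.21689 years.
Modified duration = D_Mac / (1 + y) = 4.21689 / 1.009 = 4.17927 years.

4.179 years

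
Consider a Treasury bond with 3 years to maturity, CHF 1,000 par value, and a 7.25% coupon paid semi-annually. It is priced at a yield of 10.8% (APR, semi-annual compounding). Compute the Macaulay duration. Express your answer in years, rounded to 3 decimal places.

2.735 years

Periodic yield y = 0.054. Discount each cash flow and weight by its period:
  t   CF        PV=CF/(1+0.054)^t    t·PV
  1        36.25        34.3928        34.3928
  2        36.25        32.6307        65.2615
  3        36.25        30.9589        92.8768
  4        36.25        29.3728       117.4913
  5        36.25        27.8679       139.3397
  6     1,036.25       755.8243     4,534.9461
  Σ                    911.0476     4,984.3082
Price P = Σ PV = 911.0476.
Macaulay duration = Σ(t·PV) / P = 4,984.3082 / 911.0476 = 5.47096 half-year periods.
In years: 5.47096 / 2 = 2.73548 years.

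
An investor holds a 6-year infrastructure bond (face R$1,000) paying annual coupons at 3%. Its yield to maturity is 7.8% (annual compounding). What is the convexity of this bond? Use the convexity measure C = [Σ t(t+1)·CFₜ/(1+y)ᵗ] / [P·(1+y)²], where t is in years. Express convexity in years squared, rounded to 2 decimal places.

With y = 0.078:
  t   CF        PV=CF/(1+0.078)^t    t·PV        t(t+1)·PV
  1        30.00        27.8293        27.8293          55.6586
  2        30.00        25.8157        51.6314         154.8941
  3        30.00        23.9478        71.8433         287.3732
  4        30.00        22.2150        88.8600         444.2999
  5        30.00        20.6076       103.0380         618.2280
  6     1,030.00       656.3336     3,938.0018      27,566.0126
  Σ                    776.7490     4,281.2038      29,126.4665
P = 776.7490.
Convexity = Σ t(t+1)·PV / [P·(1+y)²] = 29,126.4665 / (776.7490 × 1.162084) = 32.26782.

32.27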